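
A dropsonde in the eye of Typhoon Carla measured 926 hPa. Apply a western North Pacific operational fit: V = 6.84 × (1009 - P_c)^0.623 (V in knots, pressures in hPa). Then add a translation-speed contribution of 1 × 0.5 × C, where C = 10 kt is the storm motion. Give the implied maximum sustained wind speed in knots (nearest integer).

112 kt

ΔP = 1009 − 926 = 83 hPa.
83^0.623 ≈ 15.689.
V ≈ 6.84 × 15.689 ≈ 107.3 kt.
Translation term: 1 × 0.5 × 10 = 5 kt.
Corrected V ≈ 112.3 kt → 112 kt.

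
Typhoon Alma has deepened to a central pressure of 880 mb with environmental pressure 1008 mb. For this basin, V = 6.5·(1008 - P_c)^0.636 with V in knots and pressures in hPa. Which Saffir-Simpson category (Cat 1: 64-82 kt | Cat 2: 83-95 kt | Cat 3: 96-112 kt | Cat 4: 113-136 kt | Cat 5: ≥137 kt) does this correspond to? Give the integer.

5

ΔP = 1008 − 880 = 128 mb.
V ≈ 6.5 × 128^0.636 = 6.5 × 21.89 ≈ 142 kt.
142 kt falls in the Category 5 band.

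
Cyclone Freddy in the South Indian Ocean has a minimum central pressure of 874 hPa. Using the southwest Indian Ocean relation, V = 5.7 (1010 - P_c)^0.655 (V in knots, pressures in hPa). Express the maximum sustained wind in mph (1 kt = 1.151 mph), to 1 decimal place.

163.8 mph

ΔP = 1010 − 874 = 136 hPa.
V ≈ 5.7 × 136^0.655 = 5.7 × 24.973 ≈ 142.345 kt.
142.345 × 1.151 ≈ 163.84 mph → 163.8 mph.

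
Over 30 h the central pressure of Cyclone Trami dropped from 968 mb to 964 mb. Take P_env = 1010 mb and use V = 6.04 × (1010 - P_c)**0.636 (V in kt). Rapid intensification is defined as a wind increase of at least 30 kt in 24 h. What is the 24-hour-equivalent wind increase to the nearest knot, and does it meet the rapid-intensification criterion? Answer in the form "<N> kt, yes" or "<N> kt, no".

3 kt, no

V₁: ΔP = 42, V ≈ 6.04 × 42^0.636 ≈ 65.08 kt.
V₂: ΔP = 46, V ≈ 6.04 × 46^0.636 ≈ 68.95 kt.
ΔV over 30 h = 3.87 kt → 24 h equivalent = 3.87 × 24/30 ≈ 3.10 kt.
3 kt < 30 kt ⇒ not rapid intensification.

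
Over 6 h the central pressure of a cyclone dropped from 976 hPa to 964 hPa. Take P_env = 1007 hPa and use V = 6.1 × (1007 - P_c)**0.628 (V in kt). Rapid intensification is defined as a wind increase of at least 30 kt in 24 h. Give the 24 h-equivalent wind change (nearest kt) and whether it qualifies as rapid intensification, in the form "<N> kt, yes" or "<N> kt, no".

48 kt, yes

V₁: ΔP = 31, V ≈ 6.1 × 31^0.628 ≈ 52.71 kt.
V₂: ΔP = 43, V ≈ 6.1 × 43^0.628 ≈ 64.74 kt.
ΔV over 6 h = 12.03 kt → 24 h equivalent = 12.03 × 24/6 ≈ 48.12 kt.
48 kt ≥ 30 kt ⇒ rapid intensification.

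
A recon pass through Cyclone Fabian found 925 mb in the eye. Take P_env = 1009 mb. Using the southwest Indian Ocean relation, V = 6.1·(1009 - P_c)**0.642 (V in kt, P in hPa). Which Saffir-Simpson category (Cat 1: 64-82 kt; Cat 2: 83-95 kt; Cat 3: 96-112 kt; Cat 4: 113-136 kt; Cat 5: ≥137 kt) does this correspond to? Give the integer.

3

ΔP = 1009 − 925 = 84 mb.
V ≈ 6.1 × 84^0.642 = 6.1 × 17.19 ≈ 105 kt.
105 kt falls in the Category 3 band.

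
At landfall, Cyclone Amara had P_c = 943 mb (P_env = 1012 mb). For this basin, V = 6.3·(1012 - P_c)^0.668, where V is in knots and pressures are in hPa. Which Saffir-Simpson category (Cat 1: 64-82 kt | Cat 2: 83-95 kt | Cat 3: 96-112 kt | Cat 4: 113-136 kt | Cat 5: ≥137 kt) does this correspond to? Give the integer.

ΔP = 1012 − 943 = 69 mb.
V ≈ 6.3 × 69^0.668 = 6.3 × 16.92 ≈ 107 kt.
107 kt falls in the Category 3 band.

3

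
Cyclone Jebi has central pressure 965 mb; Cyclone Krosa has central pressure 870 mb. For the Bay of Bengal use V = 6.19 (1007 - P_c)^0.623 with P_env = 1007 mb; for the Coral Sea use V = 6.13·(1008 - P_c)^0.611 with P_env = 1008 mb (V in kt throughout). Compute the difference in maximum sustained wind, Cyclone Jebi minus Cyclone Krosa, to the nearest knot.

-61 kt

Cyclone Jebi: ΔP = 42; V ≈ 6.19 × 42^0.623 ≈ 63.53 kt.
Cyclone Krosa: ΔP = 138; V ≈ 6.13 × 138^0.611 ≈ 124.43 kt.
Difference ≈ 63.53 − 124.43 = -60.90 → -61 kt.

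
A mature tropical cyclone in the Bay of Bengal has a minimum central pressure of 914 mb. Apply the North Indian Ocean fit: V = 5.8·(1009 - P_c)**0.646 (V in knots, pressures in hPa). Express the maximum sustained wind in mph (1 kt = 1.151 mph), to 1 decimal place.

126.5 mph

ΔP = 1009 − 914 = 95 mb.
V ≈ 5.8 × 95^0.646 = 5.8 × 18.950 ≈ 109.910 kt.
109.910 × 1.151 ≈ 126.51 mph → 126.5 mph.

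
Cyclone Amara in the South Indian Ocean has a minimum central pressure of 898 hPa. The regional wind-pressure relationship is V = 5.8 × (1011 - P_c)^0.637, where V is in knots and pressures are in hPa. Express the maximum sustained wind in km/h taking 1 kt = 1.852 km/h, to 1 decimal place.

218.2 km/h

ΔP = 1011 − 898 = 113 hPa.
V ≈ 5.8 × 113^0.637 = 5.8 × 20.315 ≈ 117.825 kt.
117.825 × 1.852 ≈ 218.21 km/h → 218.2 km/h.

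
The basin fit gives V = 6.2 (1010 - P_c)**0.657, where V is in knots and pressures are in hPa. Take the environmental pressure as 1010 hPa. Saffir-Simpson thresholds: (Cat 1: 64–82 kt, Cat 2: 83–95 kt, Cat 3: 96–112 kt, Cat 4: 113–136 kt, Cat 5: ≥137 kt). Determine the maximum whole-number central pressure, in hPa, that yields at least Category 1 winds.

975 hPa

Category 1 begins at V = 64 kt.
Required ΔP = (64/6.2)^(1/0.657) = 10.323^1.522 ≈ 34.92 hPa.
P_c ≤ 1010 − 34.92 = 975.08, so the highest integer P_c is 975 hPa.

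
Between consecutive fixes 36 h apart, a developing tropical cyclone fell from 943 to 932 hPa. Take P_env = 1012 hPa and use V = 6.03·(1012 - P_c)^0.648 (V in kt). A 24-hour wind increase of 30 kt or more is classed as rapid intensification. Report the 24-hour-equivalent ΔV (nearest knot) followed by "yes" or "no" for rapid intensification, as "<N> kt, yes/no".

6 kt, no

V₁: ΔP = 69, V ≈ 6.03 × 69^0.648 ≈ 93.73 kt.
V₂: ΔP = 80, V ≈ 6.03 × 80^0.648 ≈ 103.16 kt.
ΔV over 36 h = 9.43 kt → 24 h equivalent = 9.43 × 24/36 ≈ 6.29 kt.
6 kt < 30 kt ⇒ not rapid intensification.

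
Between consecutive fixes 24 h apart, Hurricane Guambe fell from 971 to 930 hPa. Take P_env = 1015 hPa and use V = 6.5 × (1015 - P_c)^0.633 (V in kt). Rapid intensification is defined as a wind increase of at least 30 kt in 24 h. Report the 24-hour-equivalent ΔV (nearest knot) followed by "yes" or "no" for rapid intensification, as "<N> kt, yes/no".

37 kt, yes

V₁: ΔP = 44, V ≈ 6.5 × 44^0.633 ≈ 71.32 kt.
V₂: ΔP = 85, V ≈ 6.5 × 85^0.633 ≈ 108.20 kt.
ΔV over 24 h = 36.88 kt → 24 h equivalent = 36.88 × 24/24 ≈ 36.88 kt.
37 kt ≥ 30 kt ⇒ rapid intensification.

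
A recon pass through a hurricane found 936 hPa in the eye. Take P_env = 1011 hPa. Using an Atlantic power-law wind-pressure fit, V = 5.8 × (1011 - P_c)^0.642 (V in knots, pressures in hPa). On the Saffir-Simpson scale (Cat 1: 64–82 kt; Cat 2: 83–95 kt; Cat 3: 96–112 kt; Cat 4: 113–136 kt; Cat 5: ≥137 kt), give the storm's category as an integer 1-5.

ΔP = 1011 − 936 = 75 hPa.
V ≈ 5.8 × 75^0.642 = 5.8 × 15.99 ≈ 93 kt.
93 kt falls in the Category 2 band.

2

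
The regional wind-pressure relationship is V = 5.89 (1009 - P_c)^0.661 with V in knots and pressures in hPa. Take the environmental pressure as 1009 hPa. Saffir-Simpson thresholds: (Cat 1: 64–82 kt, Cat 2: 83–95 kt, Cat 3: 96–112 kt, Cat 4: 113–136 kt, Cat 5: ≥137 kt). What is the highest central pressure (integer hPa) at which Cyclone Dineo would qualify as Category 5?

Category 5 begins at V = 137 kt.
Required ΔP = (137/5.89)^(1/0.661) = 23.260^1.513 ≈ 116.81 hPa.
P_c ≤ 1009 − 116.81 = 892.19, so the highest integer P_c is 892 hPa.

892 hPa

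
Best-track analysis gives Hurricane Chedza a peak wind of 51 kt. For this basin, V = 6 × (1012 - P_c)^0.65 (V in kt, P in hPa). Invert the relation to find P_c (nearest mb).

985 mb

ΔP = (V / 6)^(1/0.65) = (51/6)^1.538.
51/6 = 8.500; 8.500^1.538 ≈ 26.91 mb.
P_c = 1012 − 26.91 = 985.09 ≈ 985 mb.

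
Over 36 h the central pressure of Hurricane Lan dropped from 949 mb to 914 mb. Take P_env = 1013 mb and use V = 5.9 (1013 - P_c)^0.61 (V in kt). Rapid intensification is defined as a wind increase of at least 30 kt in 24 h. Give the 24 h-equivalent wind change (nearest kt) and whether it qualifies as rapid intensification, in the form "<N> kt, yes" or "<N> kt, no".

15 kt, no

V₁: ΔP = 64, V ≈ 5.9 × 64^0.61 ≈ 74.58 kt.
V₂: ΔP = 99, V ≈ 5.9 × 99^0.61 ≈ 97.32 kt.
ΔV over 36 h = 22.74 kt → 24 h equivalent = 22.74 × 24/36 ≈ 15.16 kt.
15 kt < 30 kt ⇒ not rapid intensification.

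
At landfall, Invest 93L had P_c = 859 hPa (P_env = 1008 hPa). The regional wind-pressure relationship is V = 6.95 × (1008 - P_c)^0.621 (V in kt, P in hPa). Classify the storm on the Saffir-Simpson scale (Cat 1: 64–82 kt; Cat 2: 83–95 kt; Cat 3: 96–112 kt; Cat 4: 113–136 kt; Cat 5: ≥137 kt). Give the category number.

5

ΔP = 1008 − 859 = 149 hPa.
V ≈ 6.95 × 149^0.621 = 6.95 × 22.36 ≈ 155 kt.
155 kt falls in the Category 5 band.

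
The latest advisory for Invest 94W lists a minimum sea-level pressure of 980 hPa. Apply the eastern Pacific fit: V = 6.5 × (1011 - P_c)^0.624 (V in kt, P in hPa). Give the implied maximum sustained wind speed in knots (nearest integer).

ΔP = 1011 − 980 = 31 hPa.
31^0.624 ≈ 8.523.
V ≈ 6.5 × 8.523 ≈ 55.4 kt.

55 kt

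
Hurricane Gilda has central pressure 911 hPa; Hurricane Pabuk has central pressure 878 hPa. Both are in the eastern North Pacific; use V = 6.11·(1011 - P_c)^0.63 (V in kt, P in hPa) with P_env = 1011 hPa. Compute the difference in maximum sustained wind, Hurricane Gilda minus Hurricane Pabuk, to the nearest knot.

-22 kt

Hurricane Gilda: ΔP = 100; V ≈ 6.11 × 100^0.63 ≈ 111.18 kt.
Hurricane Pabuk: ΔP = 133; V ≈ 6.11 × 133^0.63 ≈ 133.07 kt.
Difference ≈ 111.18 − 133.07 = -21.89 → -22 kt.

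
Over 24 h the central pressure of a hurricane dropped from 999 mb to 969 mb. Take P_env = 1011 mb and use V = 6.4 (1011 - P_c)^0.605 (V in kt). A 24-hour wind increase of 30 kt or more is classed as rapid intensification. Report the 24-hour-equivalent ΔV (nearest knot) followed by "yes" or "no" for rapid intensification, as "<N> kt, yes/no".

33 kt, yes

V₁: ΔP = 12, V ≈ 6.4 × 12^0.605 ≈ 28.78 kt.
V₂: ΔP = 42, V ≈ 6.4 × 42^0.605 ≈ 61.41 kt.
ΔV over 24 h = 32.63 kt → 24 h equivalent = 32.63 × 24/24 ≈ 32.63 kt.
33 kt ≥ 30 kt ⇒ rapid intensification.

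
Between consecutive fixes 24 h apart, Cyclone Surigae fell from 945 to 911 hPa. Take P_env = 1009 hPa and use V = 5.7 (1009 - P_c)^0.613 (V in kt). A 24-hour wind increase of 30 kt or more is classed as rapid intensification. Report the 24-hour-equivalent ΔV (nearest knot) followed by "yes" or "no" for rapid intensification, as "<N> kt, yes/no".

22 kt, no

V₁: ΔP = 64, V ≈ 5.7 × 64^0.613 ≈ 72.96 kt.
V₂: ΔP = 98, V ≈ 5.7 × 98^0.613 ≈ 94.73 kt.
ΔV over 24 h = 21.77 kt → 24 h equivalent = 21.77 × 24/24 ≈ 21.77 kt.
22 kt < 30 kt ⇒ not rapid intensification.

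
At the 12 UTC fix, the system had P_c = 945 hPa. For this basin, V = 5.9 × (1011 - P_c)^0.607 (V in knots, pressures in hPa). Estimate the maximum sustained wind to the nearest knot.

75 kt

ΔP = 1011 − 945 = 66 hPa.
66^0.607 ≈ 12.719.
V ≈ 5.9 × 12.719 ≈ 75.0 kt.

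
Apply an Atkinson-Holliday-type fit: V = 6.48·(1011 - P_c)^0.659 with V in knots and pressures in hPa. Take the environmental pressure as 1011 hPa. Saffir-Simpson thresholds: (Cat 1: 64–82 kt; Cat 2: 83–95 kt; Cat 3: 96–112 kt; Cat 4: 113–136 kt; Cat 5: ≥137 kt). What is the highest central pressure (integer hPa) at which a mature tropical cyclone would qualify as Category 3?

951 hPa

Category 3 begins at V = 96 kt.
Required ΔP = (96/6.48)^(1/0.659) = 14.815^1.517 ≈ 59.77 hPa.
P_c ≤ 1011 − 59.77 = 951.23, so the highest integer P_c is 951 hPa.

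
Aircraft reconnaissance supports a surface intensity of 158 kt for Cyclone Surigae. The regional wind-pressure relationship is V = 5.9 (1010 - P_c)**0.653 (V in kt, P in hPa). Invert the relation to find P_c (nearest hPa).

ΔP = (V / 5.9)^(1/0.653) = (158/5.9)^1.531.
158/5.9 = 26.780; 26.780^1.531 ≈ 153.65 hPa.
P_c = 1010 − 153.65 = 856.35 ≈ 856 hPa.

856 hPa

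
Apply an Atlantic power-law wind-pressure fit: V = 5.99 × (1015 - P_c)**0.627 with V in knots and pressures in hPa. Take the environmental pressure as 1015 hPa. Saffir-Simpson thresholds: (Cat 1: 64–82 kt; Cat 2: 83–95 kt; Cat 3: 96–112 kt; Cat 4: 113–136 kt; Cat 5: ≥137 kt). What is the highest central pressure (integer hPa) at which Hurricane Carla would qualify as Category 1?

Category 1 begins at V = 64 kt.
Required ΔP = (64/5.99)^(1/0.627) = 10.684^1.595 ≈ 43.73 hPa.
P_c ≤ 1015 − 43.73 = 971.27, so the highest integer P_c is 971 hPa.

971 hPa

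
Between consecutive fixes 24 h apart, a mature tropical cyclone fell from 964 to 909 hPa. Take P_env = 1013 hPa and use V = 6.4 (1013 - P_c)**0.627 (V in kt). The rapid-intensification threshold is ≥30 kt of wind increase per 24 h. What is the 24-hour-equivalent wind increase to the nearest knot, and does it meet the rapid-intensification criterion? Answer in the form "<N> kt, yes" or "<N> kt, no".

44 kt, yes

V₁: ΔP = 49, V ≈ 6.4 × 49^0.627 ≈ 73.44 kt.
V₂: ΔP = 104, V ≈ 6.4 × 104^0.627 ≈ 117.72 kt.
ΔV over 24 h = 44.28 kt → 24 h equivalent = 44.28 × 24/24 ≈ 44.28 kt.
44 kt ≥ 30 kt ⇒ rapid intensification.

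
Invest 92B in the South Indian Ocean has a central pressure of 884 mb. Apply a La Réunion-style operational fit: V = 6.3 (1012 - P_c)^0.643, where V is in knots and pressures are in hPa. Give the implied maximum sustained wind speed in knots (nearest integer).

143 kt

ΔP = 1012 − 884 = 128 mb.
128^0.643 ≈ 22.643.
V ≈ 6.3 × 22.643 ≈ 142.7 kt.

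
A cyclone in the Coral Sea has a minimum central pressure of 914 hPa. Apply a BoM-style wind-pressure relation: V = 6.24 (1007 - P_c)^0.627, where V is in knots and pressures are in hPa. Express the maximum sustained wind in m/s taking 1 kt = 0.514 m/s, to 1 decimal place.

ΔP = 1007 − 914 = 93 hPa.
V ≈ 6.24 × 93^0.627 = 6.24 × 17.149 ≈ 107.010 kt.
107.010 × 0.514 ≈ 55.00 m/s → 55.0 m/s.

55.0 m/s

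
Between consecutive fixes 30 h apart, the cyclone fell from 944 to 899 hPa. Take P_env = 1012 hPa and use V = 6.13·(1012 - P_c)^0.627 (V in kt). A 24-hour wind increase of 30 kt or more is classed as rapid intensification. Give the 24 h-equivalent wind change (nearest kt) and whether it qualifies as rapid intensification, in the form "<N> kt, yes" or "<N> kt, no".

V₁: ΔP = 68, V ≈ 6.13 × 68^0.627 ≈ 86.39 kt.
V₂: ΔP = 113, V ≈ 6.13 × 113^0.627 ≈ 118.78 kt.
ΔV over 30 h = 32.39 kt → 24 h equivalent = 32.39 × 24/30 ≈ 25.91 kt.
26 kt < 30 kt ⇒ not rapid intensification.

26 kt, no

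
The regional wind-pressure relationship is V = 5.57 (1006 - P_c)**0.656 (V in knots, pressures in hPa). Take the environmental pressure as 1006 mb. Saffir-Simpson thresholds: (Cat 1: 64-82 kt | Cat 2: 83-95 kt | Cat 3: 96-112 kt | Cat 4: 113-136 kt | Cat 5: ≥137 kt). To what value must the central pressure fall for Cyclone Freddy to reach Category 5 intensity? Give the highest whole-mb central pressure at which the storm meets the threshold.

Category 5 begins at V = 137 kt.
Required ΔP = (137/5.57)^(1/0.656) = 24.596^1.524 ≈ 131.89 mb.
P_c ≤ 1006 − 131.89 = 874.11, so the highest integer P_c is 874 mb.

874 mb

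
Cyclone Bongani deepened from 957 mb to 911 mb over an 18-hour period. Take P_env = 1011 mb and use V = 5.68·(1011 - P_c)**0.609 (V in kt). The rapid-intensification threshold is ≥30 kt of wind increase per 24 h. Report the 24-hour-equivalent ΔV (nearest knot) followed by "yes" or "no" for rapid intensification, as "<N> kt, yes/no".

39 kt, yes

V₁: ΔP = 54, V ≈ 5.68 × 54^0.609 ≈ 64.47 kt.
V₂: ΔP = 100, V ≈ 5.68 × 100^0.609 ≈ 93.83 kt.
ΔV over 18 h = 29.36 kt → 24 h equivalent = 29.36 × 24/18 ≈ 39.15 kt.
39 kt ≥ 30 kt ⇒ rapid intensification.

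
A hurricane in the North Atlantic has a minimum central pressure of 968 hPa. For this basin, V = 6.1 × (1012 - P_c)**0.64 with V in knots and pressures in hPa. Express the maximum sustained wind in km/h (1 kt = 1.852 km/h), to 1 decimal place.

ΔP = 1012 − 968 = 44 hPa.
V ≈ 6.1 × 44^0.64 = 6.1 × 11.267 ≈ 68.729 kt.
68.729 × 1.852 ≈ 127.29 km/h → 127.3 km/h.

127.3 km/h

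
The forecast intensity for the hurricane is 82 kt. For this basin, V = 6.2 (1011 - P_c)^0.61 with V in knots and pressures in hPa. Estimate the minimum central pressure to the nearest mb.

ΔP = (V / 6.2)^(1/0.61) = (82/6.2)^1.639.
82/6.2 = 13.226; 13.226^1.639 ≈ 68.93 mb.
P_c = 1011 − 68.93 = 942.07 ≈ 942 mb.

942 mb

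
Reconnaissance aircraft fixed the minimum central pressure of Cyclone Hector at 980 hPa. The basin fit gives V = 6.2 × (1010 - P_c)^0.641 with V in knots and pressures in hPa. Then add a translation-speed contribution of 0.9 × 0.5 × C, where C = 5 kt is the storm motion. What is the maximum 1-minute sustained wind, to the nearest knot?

57 kt

ΔP = 1010 − 980 = 30 hPa.
30^0.641 ≈ 8.848.
V ≈ 6.2 × 8.848 ≈ 54.9 kt.
Translation term: 0.9 × 0.5 × 5 = 2.25 kt.
Corrected V ≈ 57.15 kt → 57 kt.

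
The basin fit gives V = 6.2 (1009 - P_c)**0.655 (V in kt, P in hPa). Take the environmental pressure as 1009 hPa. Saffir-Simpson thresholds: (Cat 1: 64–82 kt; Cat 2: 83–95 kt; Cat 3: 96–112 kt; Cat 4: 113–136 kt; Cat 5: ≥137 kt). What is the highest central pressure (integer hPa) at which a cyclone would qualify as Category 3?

943 hPa

Category 3 begins at V = 96 kt.
Required ΔP = (96/6.2)^(1/0.655) = 15.484^1.527 ≈ 65.56 hPa.
P_c ≤ 1009 − 65.56 = 943.44, so the highest integer P_c is 943 hPa.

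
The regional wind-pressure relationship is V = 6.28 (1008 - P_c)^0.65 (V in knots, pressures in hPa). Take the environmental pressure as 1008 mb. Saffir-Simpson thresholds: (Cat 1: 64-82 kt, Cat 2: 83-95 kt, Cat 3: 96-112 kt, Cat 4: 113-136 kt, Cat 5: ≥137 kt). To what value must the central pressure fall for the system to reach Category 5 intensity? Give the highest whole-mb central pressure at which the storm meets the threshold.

Category 5 begins at V = 137 kt.
Required ΔP = (137/6.28)^(1/0.65) = 21.815^1.538 ≈ 114.72 mb.
P_c ≤ 1008 − 114.72 = 893.28, so the highest integer P_c is 893 mb.

893 mb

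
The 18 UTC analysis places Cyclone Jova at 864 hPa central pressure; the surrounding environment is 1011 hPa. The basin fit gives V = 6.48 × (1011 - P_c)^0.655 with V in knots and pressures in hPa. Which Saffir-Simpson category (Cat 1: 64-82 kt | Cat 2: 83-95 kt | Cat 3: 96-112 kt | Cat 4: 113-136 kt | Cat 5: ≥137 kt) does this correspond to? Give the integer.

5

ΔP = 1011 − 864 = 147 hPa.
V ≈ 6.48 × 147^0.655 = 6.48 × 26.28 ≈ 170 kt.
170 kt falls in the Category 5 band.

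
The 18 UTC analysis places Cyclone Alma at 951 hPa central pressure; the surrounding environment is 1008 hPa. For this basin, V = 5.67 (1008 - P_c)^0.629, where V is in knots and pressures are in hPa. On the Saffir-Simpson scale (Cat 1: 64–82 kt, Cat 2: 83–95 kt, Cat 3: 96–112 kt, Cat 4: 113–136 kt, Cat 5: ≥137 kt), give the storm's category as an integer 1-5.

ΔP = 1008 − 951 = 57 hPa.
V ≈ 5.67 × 57^0.629 = 5.67 × 12.72 ≈ 72 kt.
72 kt falls in the Category 1 band.

1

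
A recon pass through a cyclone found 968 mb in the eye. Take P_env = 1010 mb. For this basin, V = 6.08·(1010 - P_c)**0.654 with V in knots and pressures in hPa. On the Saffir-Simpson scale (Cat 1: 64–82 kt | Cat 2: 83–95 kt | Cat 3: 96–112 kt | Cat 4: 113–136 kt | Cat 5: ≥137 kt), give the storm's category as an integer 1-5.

ΔP = 1010 − 968 = 42 mb.
V ≈ 6.08 × 42^0.654 = 6.08 × 11.52 ≈ 70 kt.
70 kt falls in the Category 1 band.

1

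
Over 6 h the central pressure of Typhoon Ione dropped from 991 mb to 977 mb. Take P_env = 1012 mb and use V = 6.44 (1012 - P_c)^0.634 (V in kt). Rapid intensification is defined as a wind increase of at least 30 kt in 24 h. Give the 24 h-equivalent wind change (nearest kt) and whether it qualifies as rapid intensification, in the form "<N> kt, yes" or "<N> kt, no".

68 kt, yes

V₁: ΔP = 21, V ≈ 6.44 × 21^0.634 ≈ 44.38 kt.
V₂: ΔP = 35, V ≈ 6.44 × 35^0.634 ≈ 61.35 kt.
ΔV over 6 h = 16.97 kt → 24 h equivalent = 16.97 × 24/6 ≈ 67.88 kt.
68 kt ≥ 30 kt ⇒ rapid intensification.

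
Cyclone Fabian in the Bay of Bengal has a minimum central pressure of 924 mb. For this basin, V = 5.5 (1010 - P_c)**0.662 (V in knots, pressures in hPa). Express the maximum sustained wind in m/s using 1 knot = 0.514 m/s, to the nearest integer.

54 m/s

ΔP = 1010 − 924 = 86 mb.
V ≈ 5.5 × 86^0.662 = 5.5 × 19.083 ≈ 104.954 kt.
104.954 × 0.514 ≈ 53.95 m/s → 54 m/s.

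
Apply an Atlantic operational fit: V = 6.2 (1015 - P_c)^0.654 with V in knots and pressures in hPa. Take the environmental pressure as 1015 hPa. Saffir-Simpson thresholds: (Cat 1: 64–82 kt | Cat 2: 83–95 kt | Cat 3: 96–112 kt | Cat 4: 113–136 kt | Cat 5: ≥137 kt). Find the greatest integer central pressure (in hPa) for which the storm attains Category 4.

930 hPa

Category 4 begins at V = 113 kt.
Required ΔP = (113/6.2)^(1/0.654) = 18.226^1.529 ≈ 84.66 hPa.
P_c ≤ 1015 − 84.66 = 930.34, so the highest integer P_c is 930 hPa.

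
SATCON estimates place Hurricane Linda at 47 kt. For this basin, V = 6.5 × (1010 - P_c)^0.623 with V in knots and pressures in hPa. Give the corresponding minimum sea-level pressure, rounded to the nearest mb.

986 mb

ΔP = (V / 6.5)^(1/0.623) = (47/6.5)^1.605.
47/6.5 = 7.231; 7.231^1.605 ≈ 23.94 mb.
P_c = 1010 − 23.94 = 986.06 ≈ 986 mb.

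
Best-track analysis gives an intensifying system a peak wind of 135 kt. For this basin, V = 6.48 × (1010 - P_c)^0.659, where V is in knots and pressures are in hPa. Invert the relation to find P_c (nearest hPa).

ΔP = (V / 6.48)^(1/0.659) = (135/6.48)^1.517.
135/6.48 = 20.833; 20.833^1.517 ≈ 100.27 hPa.
P_c = 1010 − 100.27 = 909.73 ≈ 910 hPa.

910 hPa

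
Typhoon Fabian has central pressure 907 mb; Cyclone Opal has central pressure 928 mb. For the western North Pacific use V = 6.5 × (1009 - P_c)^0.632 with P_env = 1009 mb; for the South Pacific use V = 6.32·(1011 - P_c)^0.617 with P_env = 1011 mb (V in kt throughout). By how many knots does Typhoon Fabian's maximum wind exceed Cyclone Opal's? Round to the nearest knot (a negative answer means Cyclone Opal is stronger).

24 kt

Typhoon Fabian: ΔP = 102; V ≈ 6.5 × 102^0.632 ≈ 120.88 kt.
Cyclone Opal: ΔP = 83; V ≈ 6.32 × 83^0.617 ≈ 96.56 kt.
Difference ≈ 120.88 − 96.56 = 24.32 → 24 kt.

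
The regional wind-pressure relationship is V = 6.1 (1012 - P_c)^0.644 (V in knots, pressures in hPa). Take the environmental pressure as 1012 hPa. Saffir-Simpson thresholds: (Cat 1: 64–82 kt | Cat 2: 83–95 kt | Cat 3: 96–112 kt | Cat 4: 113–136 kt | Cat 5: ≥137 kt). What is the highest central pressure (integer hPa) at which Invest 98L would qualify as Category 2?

Category 2 begins at V = 83 kt.
Required ΔP = (83/6.1)^(1/0.644) = 13.607^1.553 ≈ 57.61 hPa.
P_c ≤ 1012 − 57.61 = 954.39, so the highest integer P_c is 954 hPa.

954 hPa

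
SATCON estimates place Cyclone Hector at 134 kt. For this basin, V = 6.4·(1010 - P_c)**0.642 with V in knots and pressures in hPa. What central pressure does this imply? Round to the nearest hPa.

896 hPa

ΔP = (V / 6.4)^(1/0.642) = (134/6.4)^1.558.
134/6.4 = 20.938; 20.938^1.558 ≈ 114.16 hPa.
P_c = 1010 − 114.16 = 895.84 ≈ 896 hPa.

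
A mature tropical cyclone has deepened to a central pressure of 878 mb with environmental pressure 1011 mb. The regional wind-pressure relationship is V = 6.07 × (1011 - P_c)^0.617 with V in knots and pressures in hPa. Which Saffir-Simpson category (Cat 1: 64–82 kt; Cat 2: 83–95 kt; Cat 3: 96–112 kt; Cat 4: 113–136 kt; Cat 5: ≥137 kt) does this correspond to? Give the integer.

4

ΔP = 1011 − 878 = 133 mb.
V ≈ 6.07 × 133^0.617 = 6.07 × 20.44 ≈ 124 kt.
124 kt falls in the Category 4 band.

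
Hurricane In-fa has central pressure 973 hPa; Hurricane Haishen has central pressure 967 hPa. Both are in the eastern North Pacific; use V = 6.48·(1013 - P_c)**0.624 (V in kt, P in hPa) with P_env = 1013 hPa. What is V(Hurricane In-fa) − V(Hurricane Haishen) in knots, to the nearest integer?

Hurricane In-fa: ΔP = 40; V ≈ 6.48 × 40^0.624 ≈ 64.75 kt.
Hurricane Haishen: ΔP = 46; V ≈ 6.48 × 46^0.624 ≈ 70.65 kt.
Difference ≈ 64.75 − 70.65 = -5.90 → -6 kt.

-6 kt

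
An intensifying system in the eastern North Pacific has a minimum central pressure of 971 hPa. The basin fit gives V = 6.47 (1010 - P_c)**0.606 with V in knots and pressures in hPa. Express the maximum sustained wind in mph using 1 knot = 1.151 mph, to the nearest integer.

69 mph

ΔP = 1010 − 971 = 39 hPa.
V ≈ 6.47 × 39^0.606 = 6.47 × 9.208 ≈ 59.578 kt.
59.578 × 1.151 ≈ 68.57 mph → 69 mph.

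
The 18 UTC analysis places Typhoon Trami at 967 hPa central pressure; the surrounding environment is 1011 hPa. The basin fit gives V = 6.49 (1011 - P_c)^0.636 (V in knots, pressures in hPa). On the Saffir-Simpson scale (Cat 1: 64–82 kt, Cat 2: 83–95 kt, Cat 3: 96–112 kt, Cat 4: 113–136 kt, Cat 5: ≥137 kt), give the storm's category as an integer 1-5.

ΔP = 1011 − 967 = 44 hPa.
V ≈ 6.49 × 44^0.636 = 6.49 × 11.10 ≈ 72 kt.
72 kt falls in the Category 1 band.

1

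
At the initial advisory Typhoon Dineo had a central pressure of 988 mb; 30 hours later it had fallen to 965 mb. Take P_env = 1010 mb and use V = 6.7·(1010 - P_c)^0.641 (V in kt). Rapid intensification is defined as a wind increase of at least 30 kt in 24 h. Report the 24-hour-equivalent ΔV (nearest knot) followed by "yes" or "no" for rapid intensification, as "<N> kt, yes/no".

V₁: ΔP = 22, V ≈ 6.7 × 22^0.641 ≈ 48.59 kt.
V₂: ΔP = 45, V ≈ 6.7 × 45^0.641 ≈ 76.87 kt.
ΔV over 30 h = 28.28 kt → 24 h equivalent = 28.28 × 24/30 ≈ 22.62 kt.
23 kt < 30 kt ⇒ not rapid intensification.

23 kt, no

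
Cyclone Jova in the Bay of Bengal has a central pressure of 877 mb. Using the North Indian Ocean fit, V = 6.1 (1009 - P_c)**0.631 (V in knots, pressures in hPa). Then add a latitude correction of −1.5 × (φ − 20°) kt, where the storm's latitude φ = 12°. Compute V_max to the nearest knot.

145 kt

ΔP = 1009 − 877 = 132 mb.
132^0.631 ≈ 21.781.
V ≈ 6.1 × 21.781 ≈ 132.9 kt.
Latitude correction: −1.5 × (12 − 20) = 12 kt.
Corrected V ≈ 144.9 kt → 145 kt.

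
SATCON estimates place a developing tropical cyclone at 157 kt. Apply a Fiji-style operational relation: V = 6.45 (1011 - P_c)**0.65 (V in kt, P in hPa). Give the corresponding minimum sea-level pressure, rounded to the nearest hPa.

ΔP = (V / 6.45)^(1/0.65) = (157/6.45)^1.538.
157/6.45 = 24.341; 24.341^1.538 ≈ 135.78 hPa.
P_c = 1011 − 135.78 = 875.22 ≈ 875 hPa.

875 hPa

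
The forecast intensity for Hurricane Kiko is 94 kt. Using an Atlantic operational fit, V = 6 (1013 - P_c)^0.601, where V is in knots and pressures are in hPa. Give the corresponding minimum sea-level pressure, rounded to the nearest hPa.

916 hPa

ΔP = (V / 6)^(1/0.601) = (94/6)^1.664.
94/6 = 15.667; 15.667^1.664 ≈ 97.35 hPa.
P_c = 1013 − 97.35 = 915.65 ≈ 916 hPa.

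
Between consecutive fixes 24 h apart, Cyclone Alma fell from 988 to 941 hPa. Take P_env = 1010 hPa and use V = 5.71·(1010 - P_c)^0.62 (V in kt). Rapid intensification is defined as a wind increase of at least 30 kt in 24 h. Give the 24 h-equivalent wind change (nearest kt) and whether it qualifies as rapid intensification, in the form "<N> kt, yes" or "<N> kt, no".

40 kt, yes

V₁: ΔP = 22, V ≈ 5.71 × 22^0.62 ≈ 38.81 kt.
V₂: ΔP = 69, V ≈ 5.71 × 69^0.62 ≈ 78.84 kt.
ΔV over 24 h = 40.03 kt → 24 h equivalent = 40.03 × 24/24 ≈ 40.03 kt.
40 kt ≥ 30 kt ⇒ rapid intensification.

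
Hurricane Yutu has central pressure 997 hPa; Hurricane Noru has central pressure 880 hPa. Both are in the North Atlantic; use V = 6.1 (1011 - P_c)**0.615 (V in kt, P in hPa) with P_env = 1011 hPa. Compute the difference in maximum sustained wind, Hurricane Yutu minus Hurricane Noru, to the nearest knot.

Hurricane Yutu: ΔP = 14; V ≈ 6.1 × 14^0.615 ≈ 30.92 kt.
Hurricane Noru: ΔP = 131; V ≈ 6.1 × 131^0.615 ≈ 122.31 kt.
Difference ≈ 30.92 − 122.31 = -91.39 → -91 kt.

-91 kt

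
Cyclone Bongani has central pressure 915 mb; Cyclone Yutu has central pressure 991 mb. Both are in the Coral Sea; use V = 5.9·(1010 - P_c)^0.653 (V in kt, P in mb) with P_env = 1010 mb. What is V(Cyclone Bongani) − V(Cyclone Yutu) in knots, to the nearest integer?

Cyclone Bongani: ΔP = 95; V ≈ 5.9 × 95^0.653 ≈ 115.43 kt.
Cyclone Yutu: ΔP = 19; V ≈ 5.9 × 19^0.653 ≈ 40.35 kt.
Difference ≈ 115.43 − 40.35 = 75.08 → 75 kt.

75 kt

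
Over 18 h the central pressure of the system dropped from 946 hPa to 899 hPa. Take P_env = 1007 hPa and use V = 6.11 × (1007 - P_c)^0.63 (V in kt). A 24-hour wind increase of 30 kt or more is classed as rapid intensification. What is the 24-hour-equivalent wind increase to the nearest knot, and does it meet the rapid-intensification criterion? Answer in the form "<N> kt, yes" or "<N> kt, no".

47 kt, yes

V₁: ΔP = 61, V ≈ 6.11 × 61^0.63 ≈ 81.43 kt.
V₂: ΔP = 108, V ≈ 6.11 × 108^0.63 ≈ 116.71 kt.
ΔV over 18 h = 35.28 kt → 24 h equivalent = 35.28 × 24/18 ≈ 47.04 kt.
47 kt ≥ 30 kt ⇒ rapid intensification.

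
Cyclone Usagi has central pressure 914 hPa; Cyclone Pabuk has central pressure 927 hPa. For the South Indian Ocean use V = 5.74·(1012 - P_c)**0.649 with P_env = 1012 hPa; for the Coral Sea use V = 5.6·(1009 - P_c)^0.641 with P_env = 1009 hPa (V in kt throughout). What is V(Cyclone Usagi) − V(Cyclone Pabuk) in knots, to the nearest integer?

Cyclone Usagi: ΔP = 98; V ≈ 5.74 × 98^0.649 ≈ 112.52 kt.
Cyclone Pabuk: ΔP = 82; V ≈ 5.6 × 82^0.641 ≈ 94.39 kt.
Difference ≈ 112.52 − 94.39 = 18.13 → 18 kt.

18 kt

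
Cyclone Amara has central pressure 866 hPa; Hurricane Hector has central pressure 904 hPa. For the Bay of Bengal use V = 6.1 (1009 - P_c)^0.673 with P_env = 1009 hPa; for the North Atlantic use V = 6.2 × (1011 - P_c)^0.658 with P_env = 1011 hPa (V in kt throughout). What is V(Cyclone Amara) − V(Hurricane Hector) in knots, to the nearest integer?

Cyclone Amara: ΔP = 143; V ≈ 6.1 × 143^0.673 ≈ 172.14 kt.
Hurricane Hector: ΔP = 107; V ≈ 6.2 × 107^0.658 ≈ 134.19 kt.
Difference ≈ 172.14 − 134.19 = 37.95 → 38 kt.

38 kt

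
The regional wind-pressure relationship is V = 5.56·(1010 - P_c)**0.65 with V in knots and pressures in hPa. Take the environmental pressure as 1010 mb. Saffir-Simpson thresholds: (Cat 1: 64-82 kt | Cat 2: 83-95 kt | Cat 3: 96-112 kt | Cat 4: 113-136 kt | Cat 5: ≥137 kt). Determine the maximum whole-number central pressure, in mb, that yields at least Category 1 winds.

967 mb

Category 1 begins at V = 64 kt.
Required ΔP = (64/5.56)^(1/0.65) = 11.511^1.538 ≈ 42.90 mb.
P_c ≤ 1010 − 42.90 = 967.10, so the highest integer P_c is 967 mb.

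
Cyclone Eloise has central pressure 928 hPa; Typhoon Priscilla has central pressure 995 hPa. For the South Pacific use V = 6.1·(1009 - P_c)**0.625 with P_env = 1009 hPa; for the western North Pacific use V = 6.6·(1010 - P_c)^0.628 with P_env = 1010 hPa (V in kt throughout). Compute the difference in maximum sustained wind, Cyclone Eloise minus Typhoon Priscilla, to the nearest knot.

59 kt

Cyclone Eloise: ΔP = 81; V ≈ 6.1 × 81^0.625 ≈ 95.09 kt.
Typhoon Priscilla: ΔP = 15; V ≈ 6.6 × 15^0.628 ≈ 36.15 kt.
Difference ≈ 95.09 − 36.15 = 58.94 → 59 kt.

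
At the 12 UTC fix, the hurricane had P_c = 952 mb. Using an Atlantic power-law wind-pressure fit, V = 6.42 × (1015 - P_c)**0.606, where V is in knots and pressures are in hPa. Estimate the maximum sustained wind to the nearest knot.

79 kt

ΔP = 1015 − 952 = 63 mb.
63^0.606 ≈ 12.314.
V ≈ 6.42 × 12.314 ≈ 79.1 kt.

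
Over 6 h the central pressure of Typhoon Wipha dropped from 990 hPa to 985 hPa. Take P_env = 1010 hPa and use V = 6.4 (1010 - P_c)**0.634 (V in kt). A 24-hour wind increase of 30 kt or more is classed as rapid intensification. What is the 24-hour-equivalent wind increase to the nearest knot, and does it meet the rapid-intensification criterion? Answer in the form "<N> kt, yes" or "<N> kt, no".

26 kt, no

V₁: ΔP = 20, V ≈ 6.4 × 20^0.634 ≈ 42.76 kt.
V₂: ΔP = 25, V ≈ 6.4 × 25^0.634 ≈ 49.26 kt.
ΔV over 6 h = 6.50 kt → 24 h equivalent = 6.50 × 24/6 ≈ 26.00 kt.
26 kt < 30 kt ⇒ not rapid intensification.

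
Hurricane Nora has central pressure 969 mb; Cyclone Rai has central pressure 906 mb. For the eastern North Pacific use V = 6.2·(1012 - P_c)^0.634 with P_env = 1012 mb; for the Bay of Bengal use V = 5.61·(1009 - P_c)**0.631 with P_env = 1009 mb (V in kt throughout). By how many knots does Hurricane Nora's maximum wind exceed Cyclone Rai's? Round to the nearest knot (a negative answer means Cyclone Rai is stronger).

Hurricane Nora: ΔP = 43; V ≈ 6.2 × 43^0.634 ≈ 67.30 kt.
Cyclone Rai: ΔP = 103; V ≈ 5.61 × 103^0.631 ≈ 104.49 kt.
Difference ≈ 67.30 − 104.49 = -37.19 → -37 kt.

-37 kt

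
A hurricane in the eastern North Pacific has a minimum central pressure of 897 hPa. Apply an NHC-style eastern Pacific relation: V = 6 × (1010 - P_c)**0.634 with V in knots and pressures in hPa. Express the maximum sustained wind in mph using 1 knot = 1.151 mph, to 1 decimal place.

ΔP = 1010 − 897 = 113 hPa.
V ≈ 6 × 113^0.634 = 6 × 20.029 ≈ 120.172 kt.
120.172 × 1.151 ≈ 138.32 mph → 138.3 mph.

138.3 mph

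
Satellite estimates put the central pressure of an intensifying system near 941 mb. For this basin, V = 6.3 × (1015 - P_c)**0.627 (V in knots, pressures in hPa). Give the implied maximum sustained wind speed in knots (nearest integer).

94 kt

ΔP = 1015 − 941 = 74 mb.
74^0.627 ≈ 14.860.
V ≈ 6.3 × 14.860 ≈ 93.6 kt.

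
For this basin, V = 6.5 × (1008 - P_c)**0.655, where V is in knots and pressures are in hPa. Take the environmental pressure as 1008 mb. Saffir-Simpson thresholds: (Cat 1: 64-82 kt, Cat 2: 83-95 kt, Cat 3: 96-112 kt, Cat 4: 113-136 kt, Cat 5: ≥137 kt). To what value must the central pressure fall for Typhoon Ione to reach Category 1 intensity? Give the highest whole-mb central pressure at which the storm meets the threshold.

975 mb

Category 1 begins at V = 64 kt.
Required ΔP = (64/6.5)^(1/0.655) = 9.846^1.527 ≈ 32.84 mb.
P_c ≤ 1008 − 32.84 = 975.16, so the highest integer P_c is 975 mb.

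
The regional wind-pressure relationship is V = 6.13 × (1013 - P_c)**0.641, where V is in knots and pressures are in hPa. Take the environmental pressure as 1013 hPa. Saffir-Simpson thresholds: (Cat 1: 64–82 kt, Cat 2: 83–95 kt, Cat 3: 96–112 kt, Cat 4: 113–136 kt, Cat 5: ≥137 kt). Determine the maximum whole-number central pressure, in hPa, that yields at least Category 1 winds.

Category 1 begins at V = 64 kt.
Required ΔP = (64/6.13)^(1/0.641) = 10.440^1.560 ≈ 38.84 hPa.
P_c ≤ 1013 − 38.84 = 974.16, so the highest integer P_c is 974 hPa.

974 hPa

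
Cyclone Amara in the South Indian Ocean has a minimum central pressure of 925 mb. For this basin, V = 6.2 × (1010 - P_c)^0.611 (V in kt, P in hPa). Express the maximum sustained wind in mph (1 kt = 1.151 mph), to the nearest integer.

ΔP = 1010 − 925 = 85 mb.
V ≈ 6.2 × 85^0.611 = 6.2 × 15.096 ≈ 93.598 kt.
93.598 × 1.151 ≈ 107.73 mph → 108 mph.

108 mph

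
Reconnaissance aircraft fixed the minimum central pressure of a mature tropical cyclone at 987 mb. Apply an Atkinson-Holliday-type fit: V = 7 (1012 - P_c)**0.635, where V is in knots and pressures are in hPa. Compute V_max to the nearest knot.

ΔP = 1012 − 987 = 25 mb.
25^0.635 ≈ 7.721.
V ≈ 7 × 7.721 ≈ 54.0 kt.

54 kt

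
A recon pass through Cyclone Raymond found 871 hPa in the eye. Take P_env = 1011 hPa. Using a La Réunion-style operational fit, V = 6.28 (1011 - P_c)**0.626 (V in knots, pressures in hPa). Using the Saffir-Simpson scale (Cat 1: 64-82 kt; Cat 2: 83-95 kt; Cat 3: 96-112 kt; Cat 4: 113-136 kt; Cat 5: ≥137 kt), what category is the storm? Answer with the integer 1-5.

5

ΔP = 1011 − 871 = 140 hPa.
V ≈ 6.28 × 140^0.626 = 6.28 × 22.05 ≈ 138 kt.
138 kt falls in the Category 5 band.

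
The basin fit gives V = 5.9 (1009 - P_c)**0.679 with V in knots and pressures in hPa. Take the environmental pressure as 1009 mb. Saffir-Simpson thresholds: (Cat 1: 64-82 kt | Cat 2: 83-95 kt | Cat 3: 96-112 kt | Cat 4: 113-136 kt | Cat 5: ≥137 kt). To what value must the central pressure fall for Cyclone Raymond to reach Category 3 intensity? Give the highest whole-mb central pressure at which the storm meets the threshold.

Category 3 begins at V = 96 kt.
Required ΔP = (96/5.9)^(1/0.679) = 16.271^1.473 ≈ 60.83 mb.
P_c ≤ 1009 − 60.83 = 948.17, so the highest integer P_c is 948 mb.

948 mb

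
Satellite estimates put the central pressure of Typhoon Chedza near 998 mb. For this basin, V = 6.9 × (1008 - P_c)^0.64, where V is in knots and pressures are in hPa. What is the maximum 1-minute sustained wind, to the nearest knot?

ΔP = 1008 − 998 = 10 mb.
10^0.64 ≈ 4.365.
V ≈ 6.9 × 4.365 ≈ 30.1 kt.

30 kt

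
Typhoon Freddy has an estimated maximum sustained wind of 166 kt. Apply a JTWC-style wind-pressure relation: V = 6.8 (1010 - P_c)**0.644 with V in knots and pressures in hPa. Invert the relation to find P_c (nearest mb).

ΔP = (V / 6.8)^(1/0.644) = (166/6.8)^1.553.
166/6.8 = 24.412; 24.412^1.553 ≈ 142.78 mb.
P_c = 1010 − 142.78 = 867.22 ≈ 867 mb.

867 mb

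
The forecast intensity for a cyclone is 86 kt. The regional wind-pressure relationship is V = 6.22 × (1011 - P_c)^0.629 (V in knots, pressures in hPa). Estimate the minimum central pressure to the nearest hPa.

946 hPa

ΔP = (V / 6.22)^(1/0.629) = (86/6.22)^1.590.
86/6.22 = 13.826; 13.826^1.590 ≈ 65.09 hPa.
P_c = 1011 − 65.09 = 945.91 ≈ 946 hPa.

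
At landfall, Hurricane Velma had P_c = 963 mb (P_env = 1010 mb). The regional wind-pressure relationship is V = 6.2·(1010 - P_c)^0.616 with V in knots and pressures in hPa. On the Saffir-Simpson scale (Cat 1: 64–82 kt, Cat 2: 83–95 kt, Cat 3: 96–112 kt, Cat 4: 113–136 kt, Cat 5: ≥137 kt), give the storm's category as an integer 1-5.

ΔP = 1010 − 963 = 47 mb.
V ≈ 6.2 × 47^0.616 = 6.2 × 10.72 ≈ 66 kt.
66 kt falls in the Category 1 band.

1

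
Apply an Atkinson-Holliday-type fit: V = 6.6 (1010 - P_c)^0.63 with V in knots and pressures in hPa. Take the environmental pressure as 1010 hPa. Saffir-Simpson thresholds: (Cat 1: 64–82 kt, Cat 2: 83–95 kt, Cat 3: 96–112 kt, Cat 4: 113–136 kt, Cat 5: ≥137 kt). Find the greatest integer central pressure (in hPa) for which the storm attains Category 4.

919 hPa

Category 4 begins at V = 113 kt.
Required ΔP = (113/6.6)^(1/0.63) = 17.121^1.587 ≈ 90.78 hPa.
P_c ≤ 1010 − 90.78 = 919.22, so the highest integer P_c is 919 hPa.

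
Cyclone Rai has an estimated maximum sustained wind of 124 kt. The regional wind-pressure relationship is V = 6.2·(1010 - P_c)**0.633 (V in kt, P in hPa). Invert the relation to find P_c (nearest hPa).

896 hPa

ΔP = (V / 6.2)^(1/0.633) = (124/6.2)^1.580.
124/6.2 = 20.000; 20.000^1.580 ≈ 113.59 hPa.
P_c = 1010 − 113.59 = 896.41 ≈ 896 hPa.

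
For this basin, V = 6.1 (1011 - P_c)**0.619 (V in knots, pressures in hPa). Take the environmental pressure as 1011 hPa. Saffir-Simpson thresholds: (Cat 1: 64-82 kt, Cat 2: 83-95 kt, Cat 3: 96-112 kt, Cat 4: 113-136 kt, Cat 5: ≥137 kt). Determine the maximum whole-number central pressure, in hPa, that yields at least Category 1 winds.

966 hPa

Category 1 begins at V = 64 kt.
Required ΔP = (64/6.1)^(1/0.619) = 10.492^1.616 ≈ 44.59 hPa.
P_c ≤ 1011 − 44.59 = 966.41, so the highest integer P_c is 966 hPa.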